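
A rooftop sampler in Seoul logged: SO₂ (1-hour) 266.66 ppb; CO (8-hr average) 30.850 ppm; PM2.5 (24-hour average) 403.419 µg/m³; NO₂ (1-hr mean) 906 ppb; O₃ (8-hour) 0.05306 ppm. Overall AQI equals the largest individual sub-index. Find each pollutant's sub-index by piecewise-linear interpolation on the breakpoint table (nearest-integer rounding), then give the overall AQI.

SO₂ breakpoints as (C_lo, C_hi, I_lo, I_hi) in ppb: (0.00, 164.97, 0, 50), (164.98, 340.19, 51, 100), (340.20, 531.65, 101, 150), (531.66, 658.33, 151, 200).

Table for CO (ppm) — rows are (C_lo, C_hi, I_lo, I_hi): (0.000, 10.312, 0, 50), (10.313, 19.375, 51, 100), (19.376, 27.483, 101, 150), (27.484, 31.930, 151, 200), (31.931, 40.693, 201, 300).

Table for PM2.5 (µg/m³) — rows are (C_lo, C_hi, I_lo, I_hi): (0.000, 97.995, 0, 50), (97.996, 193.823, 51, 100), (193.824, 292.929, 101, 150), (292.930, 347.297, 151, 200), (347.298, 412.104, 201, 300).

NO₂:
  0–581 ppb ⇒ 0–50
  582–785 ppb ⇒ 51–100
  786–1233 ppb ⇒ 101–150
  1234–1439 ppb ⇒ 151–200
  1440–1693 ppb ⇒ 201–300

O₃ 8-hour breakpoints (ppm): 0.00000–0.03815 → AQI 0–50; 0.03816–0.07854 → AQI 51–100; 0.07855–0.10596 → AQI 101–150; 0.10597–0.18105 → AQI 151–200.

SO₂: 266.66 lies in 164.98–340.19, so I_lo=51, I_hi=100, C_lo=164.98, C_hi=340.19.
(100−51)/(340.19−164.98) × (266.66−164.98) + 51 = 49/175.21 × 101.68 + 51 ≈ 79.44 → 79.
CO: row 27.484–31.930 (AQI 151–200). (200−151)·(30.850−27.484)/(31.930−27.484) + 151 = 49·3.366/4.446 + 151 ≈ 188.10 → 188.
PM2.5: 403.419 ∈ [347.298, 412.104] ↔ index [201, 300].
201 + (403.419−347.298)·(300−201)/(412.104−347.298) = 201 + 56.121·99/64.806 ≈ 286.73, so AQI = 287.
NO₂: row 786–1233 (AQI 101–150). (150−101)·(906−786)/(1233−786) + 101 = 49·120/447 + 101 ≈ 114.15 → 114.
O₃: 0.05306 ∈ [0.03816, 0.07854] ↔ index [51, 100].
51 + (0.05306−0.03816)·(100−51)/(0.07854−0.03816) = 51 + 0.01490·49/0.04038 ≈ 69.08, so AQI = 69.
Sub-indices: SO₂→79, CO→188, PM2.5→287, NO₂→114, O₃→69. Overall AQI = max = 287; dominant pollutant is PM2.5.
AQI 287: Very Unhealthy.

287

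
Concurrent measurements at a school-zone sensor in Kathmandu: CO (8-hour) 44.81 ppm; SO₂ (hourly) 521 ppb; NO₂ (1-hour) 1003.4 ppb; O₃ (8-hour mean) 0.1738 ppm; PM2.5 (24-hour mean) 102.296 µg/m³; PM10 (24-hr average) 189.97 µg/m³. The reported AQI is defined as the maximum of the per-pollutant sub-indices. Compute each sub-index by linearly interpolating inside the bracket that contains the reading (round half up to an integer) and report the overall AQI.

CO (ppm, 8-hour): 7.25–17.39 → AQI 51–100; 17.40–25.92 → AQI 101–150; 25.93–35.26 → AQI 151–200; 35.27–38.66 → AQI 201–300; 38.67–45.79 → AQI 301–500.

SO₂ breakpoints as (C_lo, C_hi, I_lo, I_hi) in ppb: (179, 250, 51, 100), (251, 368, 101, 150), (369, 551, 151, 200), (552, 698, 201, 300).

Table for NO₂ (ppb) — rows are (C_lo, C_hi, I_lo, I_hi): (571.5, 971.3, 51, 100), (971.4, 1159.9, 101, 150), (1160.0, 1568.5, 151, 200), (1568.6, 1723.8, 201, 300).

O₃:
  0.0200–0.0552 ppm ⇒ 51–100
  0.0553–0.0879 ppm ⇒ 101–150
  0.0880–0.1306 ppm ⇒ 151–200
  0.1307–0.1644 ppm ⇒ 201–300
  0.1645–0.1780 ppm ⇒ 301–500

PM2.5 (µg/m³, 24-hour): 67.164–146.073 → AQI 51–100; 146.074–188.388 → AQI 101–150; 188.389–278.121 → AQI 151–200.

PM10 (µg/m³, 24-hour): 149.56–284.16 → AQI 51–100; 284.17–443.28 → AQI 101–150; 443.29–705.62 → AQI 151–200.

CO: row 38.67–45.79 (AQI 301–500). (500−301)·(44.81−38.67)/(45.79−38.67) + 301 = 199·6.14/7.12 + 301 ≈ 472.61 → 473.
SO₂ 521: bracket 369–551 → index 151–200; slope 49/182, offset 152.
AQI = 151 + 49/182·152 ≈ 191.92 ⇒ 192.
NO₂: row 971.4–1159.9 (AQI 101–150). (150−101)·(1003.4−971.4)/(1159.9−971.4) + 101 = 49·32.0/188.5 + 101 ≈ 109.32 → 109.
O₃: 0.1738 ∈ [0.1645, 0.1780] ↔ index [301, 500].
301 + (0.1738−0.1645)·(500−301)/(0.1780−0.1645) = 301 + 0.0093·199/0.0135 ≈ 438.09, so AQI = 438.
PM2.5: row 67.164–146.073 (AQI 51–100). (100−51)·(102.296−67.164)/(146.073−67.164) + 51 = 49·35.132/78.909 + 51 ≈ 72.82 → 73.
PM10: 189.97 ∈ [149.56, 284.16] ↔ index [51, 100].
51 + (189.97−149.56)·(100−51)/(284.16−149.56) = 51 + 40.41·49/134.60 ≈ 65.71, so AQI = 66.
Sub-indices: CO→473, SO₂→192, NO₂→109, O₃→438, PM2.5→73, PM10→66. Overall AQI = max = 473; dominant pollutant is CO.
AQI 473: Hazardous.

473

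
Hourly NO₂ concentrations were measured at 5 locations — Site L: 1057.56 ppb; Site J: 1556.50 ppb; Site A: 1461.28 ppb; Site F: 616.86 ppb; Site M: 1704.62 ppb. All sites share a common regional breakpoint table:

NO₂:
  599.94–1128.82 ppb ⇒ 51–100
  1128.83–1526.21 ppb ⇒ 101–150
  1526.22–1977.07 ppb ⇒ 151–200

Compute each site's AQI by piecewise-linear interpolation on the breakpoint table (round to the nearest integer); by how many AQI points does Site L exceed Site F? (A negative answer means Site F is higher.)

40

Site L 1057.56: bracket 599.94–1128.82 → index 51–100; slope 49/528.88, offset 457.62.
AQI = 51 + 49/528.88·457.62 ≈ 93.40 ⇒ 93.
Site J: row 1526.22–1977.07 (AQI 151–200). (200−151)·(1556.50−1526.22)/(1977.07−1526.22) + 151 = 49·30.28/450.85 + 151 ≈ 154.29 → 154.
Site A: 1461.28 ∈ [1128.83, 1526.21] ↔ index [101, 150].
101 + (1461.28−1128.83)·(150−101)/(1526.21−1128.83) = 101 + 332.45·49/397.38 ≈ 141.99, so AQI = 142.
Site F: 616.86 lies in 599.94–1128.82, so I_lo=51, I_hi=100, C_lo=599.94, C_hi=1128.82.
(100−51)/(1128.82−599.94) × (616.86−599.94) + 51 = 49/528.88 × 16.92 + 51 ≈ 52.57 → 53.
Site M: 1704.62 ∈ [1526.22, 1977.07] ↔ index [151, 200].
151 + (1704.62−1526.22)·(200−151)/(1977.07−1526.22) = 151 + 178.40·49/450.85 ≈ 170.39, so AQI = 170.
AQIs: Site L=93, Site J=154, Site A=142, Site F=53, Site M=170. Site L (93) − Site F (53) = 40.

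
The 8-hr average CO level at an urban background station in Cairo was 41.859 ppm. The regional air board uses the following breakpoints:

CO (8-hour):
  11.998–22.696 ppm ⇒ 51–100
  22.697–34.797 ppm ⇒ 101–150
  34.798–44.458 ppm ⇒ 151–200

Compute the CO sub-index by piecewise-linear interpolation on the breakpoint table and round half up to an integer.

187

CO: row 34.798–44.458 (AQI 151–200). (200−151)·(41.859−34.798)/(44.458−34.798) + 151 = 49·7.061/9.660 + 151 ≈ 186.82 → 187.
AQI 187 falls in the Unhealthy category.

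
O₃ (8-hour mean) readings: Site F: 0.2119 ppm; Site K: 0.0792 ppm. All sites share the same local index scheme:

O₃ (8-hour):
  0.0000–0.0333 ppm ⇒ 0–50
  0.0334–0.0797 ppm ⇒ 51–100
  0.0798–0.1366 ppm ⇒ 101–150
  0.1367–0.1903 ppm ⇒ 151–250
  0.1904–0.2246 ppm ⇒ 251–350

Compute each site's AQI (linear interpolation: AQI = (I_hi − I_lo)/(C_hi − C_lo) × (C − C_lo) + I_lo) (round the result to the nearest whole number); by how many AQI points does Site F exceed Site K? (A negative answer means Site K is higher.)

214

Site F: 0.2119 ∈ [0.1904, 0.2246] ↔ index [251, 350].
251 + (0.2119−0.1904)·(350−251)/(0.2246−0.1904) = 251 + 0.0215·99/0.0342 ≈ 313.24, so AQI = 313.
Site K: row 0.0334–0.0797 (AQI 51–100). (100−51)·(0.0792−0.0334)/(0.0797−0.0334) + 51 = 49·0.0458/0.0463 + 51 ≈ 99.47 → 99.
AQIs: Site F=313, Site K=99. Site F (313) − Site K (99) = 214.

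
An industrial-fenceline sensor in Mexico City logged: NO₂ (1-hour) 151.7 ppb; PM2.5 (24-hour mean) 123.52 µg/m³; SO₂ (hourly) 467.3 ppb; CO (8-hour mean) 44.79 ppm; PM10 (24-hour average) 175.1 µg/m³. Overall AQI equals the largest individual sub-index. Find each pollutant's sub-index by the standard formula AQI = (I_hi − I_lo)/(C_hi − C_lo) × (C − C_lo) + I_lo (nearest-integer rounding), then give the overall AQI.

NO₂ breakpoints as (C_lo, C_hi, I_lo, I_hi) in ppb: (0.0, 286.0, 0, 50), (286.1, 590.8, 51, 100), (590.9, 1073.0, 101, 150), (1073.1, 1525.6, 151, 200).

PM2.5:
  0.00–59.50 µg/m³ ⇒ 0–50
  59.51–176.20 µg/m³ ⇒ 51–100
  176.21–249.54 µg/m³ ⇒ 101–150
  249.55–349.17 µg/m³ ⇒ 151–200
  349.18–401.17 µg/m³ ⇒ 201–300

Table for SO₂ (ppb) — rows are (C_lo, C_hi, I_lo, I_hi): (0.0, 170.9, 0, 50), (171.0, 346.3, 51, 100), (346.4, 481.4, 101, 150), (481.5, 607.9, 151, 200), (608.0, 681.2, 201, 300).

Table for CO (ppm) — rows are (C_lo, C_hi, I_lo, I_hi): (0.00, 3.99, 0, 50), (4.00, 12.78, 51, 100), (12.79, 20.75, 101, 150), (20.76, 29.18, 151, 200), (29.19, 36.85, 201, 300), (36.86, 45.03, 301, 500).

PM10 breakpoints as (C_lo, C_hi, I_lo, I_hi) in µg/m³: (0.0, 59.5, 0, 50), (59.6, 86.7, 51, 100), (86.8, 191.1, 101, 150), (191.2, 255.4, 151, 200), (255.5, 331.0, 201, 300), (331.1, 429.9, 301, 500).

NO₂ 151.7: bracket 0.0–286.0 → index 0–50; slope 50/286.0, offset 151.7.
AQI = 0 + 50/286.0·151.7 ≈ 26.52 ⇒ 27.
PM2.5 123.52: bracket 59.51–176.20 → index 51–100; slope 49/116.69, offset 64.01.
AQI = 51 + 49/116.69·64.01 ≈ 77.88 ⇒ 78.
SO₂: 467.3 lies in 346.4–481.4, so I_lo=101, I_hi=150, C_lo=346.4, C_hi=481.4.
(150−101)/(481.4−346.4) × (467.3−346.4) + 101 = 49/135.0 × 120.9 + 101 ≈ 144.88 → 145.
CO: row 36.86–45.03 (AQI 301–500). (500−301)·(44.79−36.86)/(45.03−36.86) + 301 = 199·7.93/8.17 + 301 ≈ 494.15 → 494.
PM10 175.1: bracket 86.8–191.1 → index 101–150; slope 49/104.3, offset 88.3.
AQI = 101 + 49/104.3·88.3 ≈ 142.48 ⇒ 142.
Sub-indices: NO₂→27, PM2.5→78, SO₂→145, CO→494, PM10→142. Overall AQI = max = 494; dominant pollutant is CO.

494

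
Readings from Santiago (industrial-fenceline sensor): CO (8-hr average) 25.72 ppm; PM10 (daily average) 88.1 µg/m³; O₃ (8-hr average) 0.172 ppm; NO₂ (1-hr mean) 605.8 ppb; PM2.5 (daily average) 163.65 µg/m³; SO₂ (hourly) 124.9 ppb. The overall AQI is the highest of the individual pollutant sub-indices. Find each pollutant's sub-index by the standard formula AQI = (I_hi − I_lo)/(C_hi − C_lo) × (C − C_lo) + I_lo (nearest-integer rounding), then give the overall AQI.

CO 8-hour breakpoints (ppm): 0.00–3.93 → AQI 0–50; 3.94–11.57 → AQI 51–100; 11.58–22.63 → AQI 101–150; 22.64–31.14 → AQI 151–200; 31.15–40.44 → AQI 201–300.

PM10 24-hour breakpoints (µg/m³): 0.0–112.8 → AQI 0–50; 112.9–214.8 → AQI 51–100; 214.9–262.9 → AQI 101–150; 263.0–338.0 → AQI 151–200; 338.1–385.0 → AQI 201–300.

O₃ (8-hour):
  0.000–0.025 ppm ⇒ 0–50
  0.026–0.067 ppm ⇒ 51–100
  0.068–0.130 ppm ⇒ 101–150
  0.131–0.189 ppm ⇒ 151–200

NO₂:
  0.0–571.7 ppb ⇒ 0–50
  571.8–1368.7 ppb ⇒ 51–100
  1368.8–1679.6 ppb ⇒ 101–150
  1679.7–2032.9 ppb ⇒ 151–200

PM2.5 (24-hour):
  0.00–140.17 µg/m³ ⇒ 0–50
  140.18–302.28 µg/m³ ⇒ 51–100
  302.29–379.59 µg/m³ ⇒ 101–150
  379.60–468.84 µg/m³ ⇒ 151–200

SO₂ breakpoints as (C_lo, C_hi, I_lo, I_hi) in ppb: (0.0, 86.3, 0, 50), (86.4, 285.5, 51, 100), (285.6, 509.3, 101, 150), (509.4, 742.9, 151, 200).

CO: 25.72 ∈ [22.64, 31.14] ↔ index [151, 200].
151 + (25.72−22.64)·(200−151)/(31.14−22.64) = 151 + 3.08·49/8.50 ≈ 168.76, so AQI = 169.
PM10: 88.1 lies in 0.0–112.8, so I_lo=0, I_hi=50, C_lo=0.0, C_hi=112.8.
(50−0)/(112.8−0.0) × (88.1−0.0) + 0 = 50/112.8 × 88.1 + 0 ≈ 39.05 → 39.
O₃ 0.172: bracket 0.131–0.189 → index 151–200; slope 49/0.058, offset 0.041.
AQI = 151 + 49/0.058·0.041 ≈ 185.64 ⇒ 186.
NO₂: 605.8 ∈ [571.8, 1368.7] ↔ index [51, 100].
51 + (605.8−571.8)·(100−51)/(1368.7−571.8) = 51 + 34.0·49/796.9 ≈ 53.09, so AQI = 53.
PM2.5 163.65: bracket 140.18–302.28 → index 51–100; slope 49/162.10, offset 23.47.
AQI = 51 + 49/162.10·23.47 ≈ 58.09 ⇒ 58.
SO₂: 124.9 ∈ [86.4, 285.5] ↔ index [51, 100].
51 + (124.9−86.4)·(100−51)/(285.5−86.4) = 51 + 38.5·49/199.1 ≈ 60.48, so AQI = 60.
Sub-indices: CO→169, PM10→39, O₃→186, NO₂→53, PM2.5→58, SO₂→60. Overall AQI = max = 186; dominant pollutant is O₃.

186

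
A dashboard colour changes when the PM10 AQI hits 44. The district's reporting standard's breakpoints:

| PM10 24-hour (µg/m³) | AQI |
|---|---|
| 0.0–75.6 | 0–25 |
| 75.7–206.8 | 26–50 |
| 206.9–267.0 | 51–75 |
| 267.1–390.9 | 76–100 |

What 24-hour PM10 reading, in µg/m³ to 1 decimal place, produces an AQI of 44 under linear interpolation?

174.0

AQI 44 lies in the 26–50 band, which corresponds to 75.7–206.8 µg/m³.
C = 75.7 + (44−26)×(206.8−75.7)/(50−26) = 75.7 + 18×131.1/24 ≈ 174.025 µg/m³ → 174.0 µg/m³ to 1 dp.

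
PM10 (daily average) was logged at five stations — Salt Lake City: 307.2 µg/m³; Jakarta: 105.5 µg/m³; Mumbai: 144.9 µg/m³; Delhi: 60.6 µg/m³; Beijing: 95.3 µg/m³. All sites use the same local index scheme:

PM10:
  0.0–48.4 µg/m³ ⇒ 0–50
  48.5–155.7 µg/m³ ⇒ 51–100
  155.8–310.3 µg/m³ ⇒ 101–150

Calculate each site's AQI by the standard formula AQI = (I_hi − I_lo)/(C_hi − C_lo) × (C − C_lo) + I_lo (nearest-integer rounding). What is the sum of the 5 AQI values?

Salt Lake City: row 155.8–310.3 (AQI 101–150). (150−101)·(307.2−155.8)/(310.3−155.8) + 101 = 49·151.4/154.5 + 101 ≈ 149.02 → 149.
Jakarta: 105.5 lies in 48.5–155.7, so I_lo=51, I_hi=100, C_lo=48.5, C_hi=155.7.
(100−51)/(155.7−48.5) × (105.5−48.5) + 51 = 49/107.2 × 57.0 + 51 ≈ 77.05 → 77.
Mumbai: row 48.5–155.7 (AQI 51–100). (100−51)·(144.9−48.5)/(155.7−48.5) + 51 = 49·96.4/107.2 + 51 ≈ 95.06 → 95.
Delhi 60.6: bracket 48.5–155.7 → index 51–100; slope 49/107.2, offset 12.1.
AQI = 51 + 49/107.2·12.1 ≈ 56.53 ⇒ 57.
Beijing: 95.3 lies in 48.5–155.7, so I_lo=51, I_hi=100, C_lo=48.5, C_hi=155.7.
(100−51)/(155.7−48.5) × (95.3−48.5) + 51 = 49/107.2 × 46.8 + 51 ≈ 72.39 → 72.
AQIs: Salt Lake City=149, Jakarta=77, Mumbai=95, Delhi=57, Beijing=72. Sum = 149 + 77 + 95 + 57 + 72 = 450.

450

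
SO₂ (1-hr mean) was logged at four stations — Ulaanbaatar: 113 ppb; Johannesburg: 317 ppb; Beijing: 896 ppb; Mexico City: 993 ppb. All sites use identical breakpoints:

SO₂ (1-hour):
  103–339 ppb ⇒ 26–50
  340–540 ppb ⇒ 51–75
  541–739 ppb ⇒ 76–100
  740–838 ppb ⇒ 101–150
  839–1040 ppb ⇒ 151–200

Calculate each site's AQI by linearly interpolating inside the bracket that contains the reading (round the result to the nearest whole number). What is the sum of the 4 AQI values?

Ulaanbaatar: row 103–339 (AQI 26–50). (50−26)·(113−103)/(339−103) + 26 = 24·10/236 + 26 ≈ 27.02 → 27.
Johannesburg: 317 ∈ [103, 339] ↔ index [26, 50].
26 + (317−103)·(50−26)/(339−103) = 26 + 214·24/236 ≈ 47.76, so AQI = 48.
Beijing: row 839–1040 (AQI 151–200). (200−151)·(896−839)/(1040−839) + 151 = 49·57/201 + 151 ≈ 164.90 → 165.
Mexico City 993: bracket 839–1040 → index 151–200; slope 49/201, offset 154.
AQI = 151 + 49/201·154 ≈ 188.54 ⇒ 189.
AQIs: Ulaanbaatar=27, Johannesburg=48, Beijing=165, Mexico City=189. Sum = 27 + 48 + 165 + 189 = 429.

429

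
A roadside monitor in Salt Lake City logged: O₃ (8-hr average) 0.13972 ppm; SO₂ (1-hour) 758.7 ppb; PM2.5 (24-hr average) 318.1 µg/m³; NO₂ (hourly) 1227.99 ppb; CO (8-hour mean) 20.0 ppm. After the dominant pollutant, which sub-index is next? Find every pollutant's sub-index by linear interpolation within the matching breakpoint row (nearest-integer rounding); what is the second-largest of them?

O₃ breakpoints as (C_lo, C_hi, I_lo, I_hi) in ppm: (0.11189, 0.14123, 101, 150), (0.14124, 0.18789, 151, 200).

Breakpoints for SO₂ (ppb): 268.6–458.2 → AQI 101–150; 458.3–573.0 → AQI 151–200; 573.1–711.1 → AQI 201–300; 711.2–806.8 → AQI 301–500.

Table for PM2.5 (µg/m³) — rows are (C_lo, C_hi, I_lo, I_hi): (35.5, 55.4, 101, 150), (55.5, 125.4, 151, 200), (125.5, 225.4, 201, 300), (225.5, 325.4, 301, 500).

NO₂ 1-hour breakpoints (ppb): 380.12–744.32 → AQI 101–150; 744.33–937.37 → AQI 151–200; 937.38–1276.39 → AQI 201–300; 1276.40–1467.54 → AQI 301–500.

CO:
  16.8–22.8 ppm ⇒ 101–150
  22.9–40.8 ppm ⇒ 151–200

400

O₃: 0.13972 lies in 0.11189–0.14123, so I_lo=101, I_hi=150, C_lo=0.11189, C_hi=0.14123.
(150−101)/(0.14123−0.11189) × (0.13972−0.11189) + 101 = 49/0.02934 × 0.02783 + 101 ≈ 147.48 → 147.
SO₂ 758.7: bracket 711.2–806.8 → index 301–500; slope 199/95.6, offset 47.5.
AQI = 301 + 199/95.6·47.5 ≈ 399.88 ⇒ 400.
PM2.5 318.1: bracket 225.5–325.4 → index 301–500; slope 199/99.9, offset 92.6.
AQI = 301 + 199/99.9·92.6 ≈ 485.46 ⇒ 485.
NO₂: 1227.99 ∈ [937.38, 1276.39] ↔ index [201, 300].
201 + (1227.99−937.38)·(300−201)/(1276.39−937.38) = 201 + 290.61·99/339.01 ≈ 285.87, so AQI = 286.
CO: row 16.8–22.8 (AQI 101–150). (150−101)·(20.0−16.8)/(22.8−16.8) + 101 = 49·3.2/6.0 + 101 ≈ 127.13 → 127.
Sub-indices: O₃→147, SO₂→400, PM2.5→485, NO₂→286, CO→127. Ranked high→low: 485, 400, 286, 147, 127. Second-highest sub-index = 400.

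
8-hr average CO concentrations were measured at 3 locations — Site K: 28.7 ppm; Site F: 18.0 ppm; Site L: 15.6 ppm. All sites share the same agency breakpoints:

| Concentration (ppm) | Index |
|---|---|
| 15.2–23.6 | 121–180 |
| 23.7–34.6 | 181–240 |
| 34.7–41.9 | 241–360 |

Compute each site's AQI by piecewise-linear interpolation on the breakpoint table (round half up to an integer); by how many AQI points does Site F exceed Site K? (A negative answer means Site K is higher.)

Site K: row 23.7–34.6 (AQI 181–240). (240−181)·(28.7−23.7)/(34.6−23.7) + 181 = 59·5.0/10.9 + 181 ≈ 208.06 → 208.
Site F: 18.0 ∈ [15.2, 23.6] ↔ index [121, 180].
121 + (18.0−15.2)·(180−121)/(23.6−15.2) = 121 + 2.8·59/8.4 ≈ 140.67, so AQI = 141.
Site L: 15.6 lies in 15.2–23.6, so I_lo=121, I_hi=180, C_lo=15.2, C_hi=23.6.
(180−121)/(23.6−15.2) × (15.6−15.2) + 121 = 59/8.4 × 0.4 + 121 ≈ 123.81 → 124.
AQIs: Site K=208, Site F=141, Site L=124. Site F (141) − Site K (208) = -67.

-67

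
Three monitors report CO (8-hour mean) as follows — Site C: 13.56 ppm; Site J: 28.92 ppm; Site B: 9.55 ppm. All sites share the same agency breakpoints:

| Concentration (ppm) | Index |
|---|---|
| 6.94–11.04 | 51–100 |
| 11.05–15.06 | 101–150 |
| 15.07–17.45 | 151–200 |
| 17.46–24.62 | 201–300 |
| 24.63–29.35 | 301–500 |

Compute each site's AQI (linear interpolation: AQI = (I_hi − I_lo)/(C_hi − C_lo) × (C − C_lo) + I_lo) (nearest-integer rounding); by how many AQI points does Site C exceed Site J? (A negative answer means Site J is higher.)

-350

Site C: 13.56 lies in 11.05–15.06, so I_lo=101, I_hi=150, C_lo=11.05, C_hi=15.06.
(150−101)/(15.06−11.05) × (13.56−11.05) + 101 = 49/4.01 × 2.51 + 101 ≈ 131.67 → 132.
Site J: row 24.63–29.35 (AQI 301–500). (500−301)·(28.92−24.63)/(29.35−24.63) + 301 = 199·4.29/4.72 + 301 ≈ 481.87 → 482.
Site B 9.55: bracket 6.94–11.04 → index 51–100; slope 49/4.10, offset 2.61.
AQI = 51 + 49/4.10·2.61 ≈ 82.19 ⇒ 82.
AQIs: Site C=132, Site J=482, Site B=82. Site C (132) − Site J (482) = -350.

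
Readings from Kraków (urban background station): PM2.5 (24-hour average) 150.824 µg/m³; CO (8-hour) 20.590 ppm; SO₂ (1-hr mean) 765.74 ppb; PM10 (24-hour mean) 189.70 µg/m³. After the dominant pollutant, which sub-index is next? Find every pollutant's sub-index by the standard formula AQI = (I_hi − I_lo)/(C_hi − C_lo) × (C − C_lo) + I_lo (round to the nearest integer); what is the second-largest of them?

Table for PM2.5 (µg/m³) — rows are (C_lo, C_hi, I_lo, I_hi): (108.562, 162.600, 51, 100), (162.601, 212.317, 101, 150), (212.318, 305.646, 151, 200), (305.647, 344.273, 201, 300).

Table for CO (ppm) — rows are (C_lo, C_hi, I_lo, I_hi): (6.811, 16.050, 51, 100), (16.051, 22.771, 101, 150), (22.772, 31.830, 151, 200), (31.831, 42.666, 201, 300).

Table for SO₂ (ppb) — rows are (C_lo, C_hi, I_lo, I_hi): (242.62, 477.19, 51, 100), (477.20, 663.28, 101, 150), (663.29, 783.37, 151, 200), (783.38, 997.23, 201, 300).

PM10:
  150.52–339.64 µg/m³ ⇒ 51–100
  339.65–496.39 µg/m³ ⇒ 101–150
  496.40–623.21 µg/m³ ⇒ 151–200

134

PM2.5: row 108.562–162.600 (AQI 51–100). (100−51)·(150.824−108.562)/(162.600−108.562) + 51 = 49·42.262/54.038 + 51 ≈ 89.32 → 89.
CO 20.590: bracket 16.051–22.771 → index 101–150; slope 49/6.720, offset 4.539.
AQI = 101 + 49/6.720·4.539 ≈ 134.10 ⇒ 134.
SO₂: 765.74 lies in 663.29–783.37, so I_lo=151, I_hi=200, C_lo=663.29, C_hi=783.37.
(200−151)/(783.37−663.29) × (765.74−663.29) + 151 = 49/120.08 × 102.45 + 151 ≈ 192.81 → 193.
PM10: 189.70 lies in 150.52–339.64, so I_lo=51, I_hi=100, C_lo=150.52, C_hi=339.64.
(100−51)/(339.64−150.52) × (189.70−150.52) + 51 = 49/189.12 × 39.18 + 51 ≈ 61.15 → 61.
Sub-indices: PM2.5→89, CO→134, SO₂→193, PM10→61. Ranked high→low: 193, 134, 89, 61. Second-highest sub-index = 134.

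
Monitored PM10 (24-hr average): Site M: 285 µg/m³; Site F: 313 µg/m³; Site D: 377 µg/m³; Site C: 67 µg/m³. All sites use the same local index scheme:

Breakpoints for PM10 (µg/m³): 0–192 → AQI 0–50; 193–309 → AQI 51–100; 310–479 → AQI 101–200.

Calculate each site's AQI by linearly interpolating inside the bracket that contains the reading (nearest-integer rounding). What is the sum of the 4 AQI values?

Site M 285: bracket 193–309 → index 51–100; slope 49/116, offset 92.
AQI = 51 + 49/116·92 ≈ 89.86 ⇒ 90.
Site F 313: bracket 310–479 → index 101–200; slope 99/169, offset 3.
AQI = 101 + 99/169·3 ≈ 102.76 ⇒ 103.
Site D: 377 ∈ [310, 479] ↔ index [101, 200].
101 + (377−310)·(200−101)/(479−310) = 101 + 67·99/169 ≈ 140.25, so AQI = 140.
Site C: row 0–192 (AQI 0–50). (50−0)·(67−0)/(192−0) + 0 = 50·67/192 + 0 ≈ 17.45 → 17.
AQIs: Site M=90, Site F=103, Site D=140, Site C=17. Sum = 90 + 103 + 140 + 17 = 350.

350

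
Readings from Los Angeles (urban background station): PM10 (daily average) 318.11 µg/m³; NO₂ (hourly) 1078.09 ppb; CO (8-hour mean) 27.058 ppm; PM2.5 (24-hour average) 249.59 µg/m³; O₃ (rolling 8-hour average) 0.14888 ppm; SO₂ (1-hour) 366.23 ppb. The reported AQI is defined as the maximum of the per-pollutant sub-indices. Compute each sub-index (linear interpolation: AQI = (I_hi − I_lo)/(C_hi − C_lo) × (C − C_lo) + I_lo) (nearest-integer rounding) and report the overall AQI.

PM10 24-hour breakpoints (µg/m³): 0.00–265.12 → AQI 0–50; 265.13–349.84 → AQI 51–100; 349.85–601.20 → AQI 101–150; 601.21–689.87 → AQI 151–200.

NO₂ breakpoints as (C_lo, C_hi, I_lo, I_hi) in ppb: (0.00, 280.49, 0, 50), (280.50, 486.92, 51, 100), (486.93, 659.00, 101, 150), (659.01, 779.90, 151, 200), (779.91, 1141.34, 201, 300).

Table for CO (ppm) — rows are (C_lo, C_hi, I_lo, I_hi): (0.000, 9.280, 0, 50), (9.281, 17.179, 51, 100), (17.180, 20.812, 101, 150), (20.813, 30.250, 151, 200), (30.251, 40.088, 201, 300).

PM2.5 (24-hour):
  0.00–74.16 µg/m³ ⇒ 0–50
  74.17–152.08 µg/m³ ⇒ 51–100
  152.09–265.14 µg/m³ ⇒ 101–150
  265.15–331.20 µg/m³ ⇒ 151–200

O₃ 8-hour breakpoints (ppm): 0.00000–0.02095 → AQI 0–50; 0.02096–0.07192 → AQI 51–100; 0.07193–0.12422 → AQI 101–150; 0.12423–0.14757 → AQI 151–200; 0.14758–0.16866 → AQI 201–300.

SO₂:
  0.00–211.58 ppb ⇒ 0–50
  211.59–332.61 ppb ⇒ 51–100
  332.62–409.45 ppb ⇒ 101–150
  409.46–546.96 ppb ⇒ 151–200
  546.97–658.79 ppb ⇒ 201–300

283

PM10: row 265.13–349.84 (AQI 51–100). (100−51)·(318.11−265.13)/(349.84−265.13) + 51 = 49·52.98/84.71 + 51 ≈ 81.65 → 82.
NO₂: row 779.91–1141.34 (AQI 201–300). (300−201)·(1078.09−779.91)/(1141.34−779.91) + 201 = 99·298.18/361.43 + 201 ≈ 282.68 → 283.
CO: 27.058 lies in 20.813–30.250, so I_lo=151, I_hi=200, C_lo=20.813, C_hi=30.250.
(200−151)/(30.250−20.813) × (27.058−20.813) + 151 = 49/9.437 × 6.245 + 151 ≈ 183.43 → 183.
PM2.5: 249.59 lies in 152.09–265.14, so I_lo=101, I_hi=150, C_lo=152.09, C_hi=265.14.
(150−101)/(265.14−152.09) × (249.59−152.09) + 101 = 49/113.05 × 97.50 + 101 ≈ 143.26 → 143.
O₃: 0.14888 lies in 0.14758–0.16866, so I_lo=201, I_hi=300, C_lo=0.14758, C_hi=0.16866.
(300−201)/(0.16866−0.14758) × (0.14888−0.14758) + 201 = 99/0.02108 × 0.00130 + 201 ≈ 207.11 → 207.
SO₂: 366.23 lies in 332.62–409.45, so I_lo=101, I_hi=150, C_lo=332.62, C_hi=409.45.
(150−101)/(409.45−332.62) × (366.23−332.62) + 101 = 49/76.83 × 33.61 + 101 ≈ 122.44 → 122.
Sub-indices: PM10→82, NO₂→283, CO→183, PM2.5→143, O₃→207, SO₂→122. Overall AQI = max = 283; dominant pollutant is NO₂.
AQI 283: Very Unhealthy.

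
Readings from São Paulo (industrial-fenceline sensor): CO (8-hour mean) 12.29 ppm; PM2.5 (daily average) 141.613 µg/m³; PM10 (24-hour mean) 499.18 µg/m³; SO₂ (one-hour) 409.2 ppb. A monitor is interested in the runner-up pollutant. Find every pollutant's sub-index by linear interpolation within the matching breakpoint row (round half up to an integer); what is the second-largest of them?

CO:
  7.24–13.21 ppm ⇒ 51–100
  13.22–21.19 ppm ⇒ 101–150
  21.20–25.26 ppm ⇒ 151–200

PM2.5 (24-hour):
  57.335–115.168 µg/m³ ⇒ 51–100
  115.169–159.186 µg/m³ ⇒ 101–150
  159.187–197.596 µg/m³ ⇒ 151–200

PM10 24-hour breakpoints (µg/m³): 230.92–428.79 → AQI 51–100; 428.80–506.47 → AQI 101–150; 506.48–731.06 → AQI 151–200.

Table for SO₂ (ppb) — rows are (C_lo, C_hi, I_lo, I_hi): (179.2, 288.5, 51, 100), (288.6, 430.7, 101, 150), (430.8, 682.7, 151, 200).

143

CO: 12.29 ∈ [7.24, 13.21] ↔ index [51, 100].
51 + (12.29−7.24)·(100−51)/(13.21−7.24) = 51 + 5.05·49/5.97 ≈ 92.45, so AQI = 92.
PM2.5: 141.613 ∈ [115.169, 159.186] ↔ index [101, 150].
101 + (141.613−115.169)·(150−101)/(159.186−115.169) = 101 + 26.444·49/44.017 ≈ 130.44, so AQI = 130.
PM10: 499.18 ∈ [428.80, 506.47] ↔ index [101, 150].
101 + (499.18−428.80)·(150−101)/(506.47−428.80) = 101 + 70.38·49/77.67 ≈ 145.40, so AQI = 145.
SO₂: 409.2 lies in 288.6–430.7, so I_lo=101, I_hi=150, C_lo=288.6, C_hi=430.7.
(150−101)/(430.7−288.6) × (409.2−288.6) + 101 = 49/142.1 × 120.6 + 101 ≈ 142.59 → 143.
Sub-indices: CO→92, PM2.5→130, PM10→145, SO₂→143. Ranked high→low: 145, 143, 130, 92. Second-highest sub-index = 143.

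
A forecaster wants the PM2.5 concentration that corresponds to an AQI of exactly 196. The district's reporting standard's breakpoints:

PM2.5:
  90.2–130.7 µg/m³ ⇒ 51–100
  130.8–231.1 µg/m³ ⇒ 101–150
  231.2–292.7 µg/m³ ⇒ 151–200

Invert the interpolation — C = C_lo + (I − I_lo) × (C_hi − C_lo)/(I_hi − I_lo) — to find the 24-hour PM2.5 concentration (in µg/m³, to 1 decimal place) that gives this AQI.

287.7

AQI 196 lies in the 151–200 band, which corresponds to 231.2–292.7 µg/m³.
C = 231.2 + (196−151)×(292.7−231.2)/(200−151) = 231.2 + 45×61.5/49 ≈ 287.680 µg/m³ → 287.7 µg/m³ to 1 dp.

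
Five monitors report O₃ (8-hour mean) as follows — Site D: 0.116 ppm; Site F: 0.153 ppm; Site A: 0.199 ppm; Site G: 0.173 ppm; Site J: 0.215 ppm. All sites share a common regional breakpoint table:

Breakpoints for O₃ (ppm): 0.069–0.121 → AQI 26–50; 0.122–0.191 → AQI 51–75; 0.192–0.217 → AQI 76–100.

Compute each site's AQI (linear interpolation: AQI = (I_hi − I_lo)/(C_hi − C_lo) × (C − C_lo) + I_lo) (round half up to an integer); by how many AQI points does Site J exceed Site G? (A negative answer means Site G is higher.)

Site D 0.116: bracket 0.069–0.121 → index 26–50; slope 24/0.052, offset 0.047.
AQI = 26 + 24/0.052·0.047 ≈ 47.69 ⇒ 48.
Site F: row 0.122–0.191 (AQI 51–75). (75−51)·(0.153−0.122)/(0.191−0.122) + 51 = 24·0.031/0.069 + 51 ≈ 61.78 → 62.
Site A: row 0.192–0.217 (AQI 76–100). (100−76)·(0.199−0.192)/(0.217−0.192) + 76 = 24·0.007/0.025 + 76 ≈ 82.72 → 83.
Site G: 0.173 ∈ [0.122, 0.191] ↔ index [51, 75].
51 + (0.173−0.122)·(75−51)/(0.191−0.122) = 51 + 0.051·24/0.069 ≈ 68.74, so AQI = 69.
Site J: row 0.192–0.217 (AQI 76–100). (100−76)·(0.215−0.192)/(0.217−0.192) + 76 = 24·0.023/0.025 + 76 ≈ 98.08 → 98.
AQIs: Site D=48, Site F=62, Site A=83, Site G=69, Site J=98. Site J (98) − Site G (69) = 29.

29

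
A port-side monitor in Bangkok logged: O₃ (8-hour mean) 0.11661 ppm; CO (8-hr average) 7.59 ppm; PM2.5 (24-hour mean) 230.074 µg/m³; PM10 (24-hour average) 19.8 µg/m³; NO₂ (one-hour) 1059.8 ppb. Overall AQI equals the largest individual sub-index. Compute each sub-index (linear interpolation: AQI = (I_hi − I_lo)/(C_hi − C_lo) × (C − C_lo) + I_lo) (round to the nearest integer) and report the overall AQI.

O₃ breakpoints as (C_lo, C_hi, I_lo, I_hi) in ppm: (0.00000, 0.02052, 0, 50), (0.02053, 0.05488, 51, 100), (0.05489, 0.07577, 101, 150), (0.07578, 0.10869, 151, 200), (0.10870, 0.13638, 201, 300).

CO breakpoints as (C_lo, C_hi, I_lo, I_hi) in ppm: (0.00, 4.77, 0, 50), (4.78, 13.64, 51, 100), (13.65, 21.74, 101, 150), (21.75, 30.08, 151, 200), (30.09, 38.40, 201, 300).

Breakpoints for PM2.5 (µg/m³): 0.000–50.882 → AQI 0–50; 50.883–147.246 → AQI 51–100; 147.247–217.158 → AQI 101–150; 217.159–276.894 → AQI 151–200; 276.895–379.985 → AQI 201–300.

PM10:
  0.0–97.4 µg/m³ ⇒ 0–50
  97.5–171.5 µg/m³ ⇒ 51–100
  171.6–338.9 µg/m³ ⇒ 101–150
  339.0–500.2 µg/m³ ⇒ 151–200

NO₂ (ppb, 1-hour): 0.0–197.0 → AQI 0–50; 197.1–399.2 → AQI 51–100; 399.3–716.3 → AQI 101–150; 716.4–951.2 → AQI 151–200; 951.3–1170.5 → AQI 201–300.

250

O₃: row 0.10870–0.13638 (AQI 201–300). (300−201)·(0.11661−0.10870)/(0.13638−0.10870) + 201 = 99·0.00791/0.02768 + 201 ≈ 229.29 → 229.
CO 7.59: bracket 4.78–13.64 → index 51–100; slope 49/8.86, offset 2.81.
AQI = 51 + 49/8.86·2.81 ≈ 66.54 ⇒ 67.
PM2.5 230.074: bracket 217.159–276.894 → index 151–200; slope 49/59.735, offset 12.915.
AQI = 151 + 49/59.735·12.915 ≈ 161.59 ⇒ 162.
PM10 19.8: bracket 0.0–97.4 → index 0–50; slope 50/97.4, offset 19.8.
AQI = 0 + 50/97.4·19.8 ≈ 10.16 ⇒ 10.
NO₂: row 951.3–1170.5 (AQI 201–300). (300−201)·(1059.8−951.3)/(1170.5−951.3) + 201 = 99·108.5/219.2 + 201 ≈ 250.00 → 250.
Sub-indices: O₃→229, CO→67, PM2.5→162, PM10→10, NO₂→250. Overall AQI = max = 250; dominant pollutant is NO₂.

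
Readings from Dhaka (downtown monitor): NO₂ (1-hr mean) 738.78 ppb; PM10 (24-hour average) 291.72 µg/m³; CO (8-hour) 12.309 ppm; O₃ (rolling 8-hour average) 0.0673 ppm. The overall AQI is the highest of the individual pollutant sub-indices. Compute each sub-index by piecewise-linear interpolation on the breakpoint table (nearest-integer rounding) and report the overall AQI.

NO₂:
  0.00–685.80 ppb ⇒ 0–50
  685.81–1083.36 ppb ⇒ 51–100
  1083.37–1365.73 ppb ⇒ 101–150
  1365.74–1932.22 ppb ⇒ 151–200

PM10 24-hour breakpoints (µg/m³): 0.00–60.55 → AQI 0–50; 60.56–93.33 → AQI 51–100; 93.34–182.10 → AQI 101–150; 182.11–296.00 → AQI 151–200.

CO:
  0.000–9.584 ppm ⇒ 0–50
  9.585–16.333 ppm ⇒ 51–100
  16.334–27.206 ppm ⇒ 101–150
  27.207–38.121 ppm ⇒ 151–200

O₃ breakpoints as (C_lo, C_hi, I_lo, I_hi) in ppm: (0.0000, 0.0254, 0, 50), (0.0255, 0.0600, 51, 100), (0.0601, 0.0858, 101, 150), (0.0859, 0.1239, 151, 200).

NO₂: 738.78 ∈ [685.81, 1083.36] ↔ index [51, 100].
51 + (738.78−685.81)·(100−51)/(1083.36−685.81) = 51 + 52.97·49/397.55 ≈ 57.53, so AQI = 58.
PM10: row 182.11–296.00 (AQI 151–200). (200−151)·(291.72−182.11)/(296.00−182.11) + 151 = 49·109.61/113.89 + 151 ≈ 198.16 → 198.
CO: 12.309 ∈ [9.585, 16.333] ↔ index [51, 100].
51 + (12.309−9.585)·(100−51)/(16.333−9.585) = 51 + 2.724·49/6.748 ≈ 70.78, so AQI = 71.
O₃: 0.0673 lies in 0.0601–0.0858, so I_lo=101, I_hi=150, C_lo=0.0601, C_hi=0.0858.
(150−101)/(0.0858−0.0601) × (0.0673−0.0601) + 101 = 49/0.0257 × 0.0072 + 101 ≈ 114.73 → 115.
Sub-indices: NO₂→58, PM10→198, CO→71, O₃→115. Overall AQI = max = 198; dominant pollutant is PM10.
AQI 198: Unhealthy.

198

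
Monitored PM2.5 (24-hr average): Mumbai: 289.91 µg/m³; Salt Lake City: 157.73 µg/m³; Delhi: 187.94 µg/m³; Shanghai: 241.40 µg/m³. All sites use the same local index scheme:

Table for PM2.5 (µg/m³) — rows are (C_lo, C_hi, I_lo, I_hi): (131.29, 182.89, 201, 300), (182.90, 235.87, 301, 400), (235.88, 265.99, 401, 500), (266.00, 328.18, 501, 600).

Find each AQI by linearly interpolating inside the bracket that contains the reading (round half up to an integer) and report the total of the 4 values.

Mumbai: 289.91 ∈ [266.00, 328.18] ↔ index [501, 600].
501 + (289.91−266.00)·(600−501)/(328.18−266.00) = 501 + 23.91·99/62.18 ≈ 539.07, so AQI = 539.
Salt Lake City 157.73: bracket 131.29–182.89 → index 201–300; slope 99/51.60, offset 26.44.
AQI = 201 + 99/51.60·26.44 ≈ 251.73 ⇒ 252.
Delhi: row 182.90–235.87 (AQI 301–400). (400−301)·(187.94−182.90)/(235.87−182.90) + 301 = 99·5.04/52.97 + 301 ≈ 310.42 → 310.
Shanghai: row 235.88–265.99 (AQI 401–500). (500−401)·(241.40−235.88)/(265.99−235.88) + 401 = 99·5.52/30.11 + 401 ≈ 419.15 → 419.
AQIs: Mumbai=539, Salt Lake City=252, Delhi=310, Shanghai=419. Sum = 539 + 252 + 310 + 419 = 1520.

1520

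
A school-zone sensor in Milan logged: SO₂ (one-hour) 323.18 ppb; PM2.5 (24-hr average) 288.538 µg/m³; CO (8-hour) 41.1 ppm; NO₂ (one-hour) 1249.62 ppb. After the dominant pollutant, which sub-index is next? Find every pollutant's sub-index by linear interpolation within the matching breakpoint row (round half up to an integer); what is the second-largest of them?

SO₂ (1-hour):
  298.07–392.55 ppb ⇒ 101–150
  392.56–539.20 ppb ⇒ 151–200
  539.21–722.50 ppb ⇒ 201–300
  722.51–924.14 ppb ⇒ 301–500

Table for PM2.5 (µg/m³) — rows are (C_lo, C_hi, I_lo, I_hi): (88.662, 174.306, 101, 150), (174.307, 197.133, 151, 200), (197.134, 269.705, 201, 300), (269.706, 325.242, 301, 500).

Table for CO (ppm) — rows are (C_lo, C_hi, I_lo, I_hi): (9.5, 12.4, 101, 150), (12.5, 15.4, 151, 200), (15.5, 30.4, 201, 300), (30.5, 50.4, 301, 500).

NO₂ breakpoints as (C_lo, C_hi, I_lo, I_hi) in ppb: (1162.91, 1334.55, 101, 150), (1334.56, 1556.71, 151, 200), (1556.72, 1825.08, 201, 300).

368

SO₂ 323.18: bracket 298.07–392.55 → index 101–150; slope 49/94.48, offset 25.11.
AQI = 101 + 49/94.48·25.11 ≈ 114.02 ⇒ 114.
PM2.5: 288.538 lies in 269.706–325.242, so I_lo=301, I_hi=500, C_lo=269.706, C_hi=325.242.
(500−301)/(325.242−269.706) × (288.538−269.706) + 301 = 199/55.536 × 18.832 + 301 ≈ 368.48 → 368.
CO: 41.1 lies in 30.5–50.4, so I_lo=301, I_hi=500, C_lo=30.5, C_hi=50.4.
(500−301)/(50.4−30.5) × (41.1−30.5) + 301 = 199/19.9 × 10.6 + 301 ≈ 407.00 → 407.
NO₂: row 1162.91–1334.55 (AQI 101–150). (150−101)·(1249.62−1162.91)/(1334.55−1162.91) + 101 = 49·86.71/171.64 + 101 ≈ 125.75 → 126.
Sub-indices: SO₂→114, PM2.5→368, CO→407, NO₂→126. Ranked high→low: 407, 368, 126, 114. Second-highest sub-index = 368.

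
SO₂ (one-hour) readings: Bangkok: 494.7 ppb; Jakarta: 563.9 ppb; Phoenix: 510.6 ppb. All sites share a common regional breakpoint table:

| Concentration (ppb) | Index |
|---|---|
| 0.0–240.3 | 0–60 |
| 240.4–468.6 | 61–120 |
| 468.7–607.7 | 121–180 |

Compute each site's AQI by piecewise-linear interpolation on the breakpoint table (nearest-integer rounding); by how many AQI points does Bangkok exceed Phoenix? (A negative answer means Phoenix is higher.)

Bangkok: row 468.7–607.7 (AQI 121–180). (180−121)·(494.7−468.7)/(607.7−468.7) + 121 = 59·26.0/139.0 + 121 ≈ 132.04 → 132.
Jakarta: 563.9 ∈ [468.7, 607.7] ↔ index [121, 180].
121 + (563.9−468.7)·(180−121)/(607.7−468.7) = 121 + 95.2·59/139.0 ≈ 161.41, so AQI = 161.
Phoenix: row 468.7–607.7 (AQI 121–180). (180−121)·(510.6−468.7)/(607.7−468.7) + 121 = 59·41.9/139.0 + 121 ≈ 138.78 → 139.
AQIs: Bangkok=132, Jakarta=161, Phoenix=139. Bangkok (132) − Phoenix (139) = -7.

-7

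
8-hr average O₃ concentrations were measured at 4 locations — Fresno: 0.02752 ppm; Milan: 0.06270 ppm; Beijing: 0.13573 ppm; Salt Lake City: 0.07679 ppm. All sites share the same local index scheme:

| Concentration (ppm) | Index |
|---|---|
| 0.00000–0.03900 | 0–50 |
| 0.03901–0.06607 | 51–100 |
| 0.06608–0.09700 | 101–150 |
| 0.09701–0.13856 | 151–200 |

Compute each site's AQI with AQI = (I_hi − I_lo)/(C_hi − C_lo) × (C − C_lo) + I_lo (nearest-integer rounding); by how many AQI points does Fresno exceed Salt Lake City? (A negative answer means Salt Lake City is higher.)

Fresno: row 0.00000–0.03900 (AQI 0–50). (50−0)·(0.02752−0.00000)/(0.03900−0.00000) + 0 = 50·0.02752/0.03900 + 0 ≈ 35.28 → 35.
Milan 0.06270: bracket 0.03901–0.06607 → index 51–100; slope 49/0.02706, offset 0.02369.
AQI = 51 + 49/0.02706·0.02369 ≈ 93.90 ⇒ 94.
Beijing: 0.13573 ∈ [0.09701, 0.13856] ↔ index [151, 200].
151 + (0.13573−0.09701)·(200−151)/(0.13856−0.09701) = 151 + 0.03872·49/0.04155 ≈ 196.66, so AQI = 197.
Salt Lake City: 0.07679 ∈ [0.06608, 0.09700] ↔ index [101, 150].
101 + (0.07679−0.06608)·(150−101)/(0.09700−0.06608) = 101 + 0.01071·49/0.03092 ≈ 117.97, so AQI = 118.
AQIs: Fresno=35, Milan=94, Beijing=197, Salt Lake City=118. Fresno (35) − Salt Lake City (118) = -83.

-83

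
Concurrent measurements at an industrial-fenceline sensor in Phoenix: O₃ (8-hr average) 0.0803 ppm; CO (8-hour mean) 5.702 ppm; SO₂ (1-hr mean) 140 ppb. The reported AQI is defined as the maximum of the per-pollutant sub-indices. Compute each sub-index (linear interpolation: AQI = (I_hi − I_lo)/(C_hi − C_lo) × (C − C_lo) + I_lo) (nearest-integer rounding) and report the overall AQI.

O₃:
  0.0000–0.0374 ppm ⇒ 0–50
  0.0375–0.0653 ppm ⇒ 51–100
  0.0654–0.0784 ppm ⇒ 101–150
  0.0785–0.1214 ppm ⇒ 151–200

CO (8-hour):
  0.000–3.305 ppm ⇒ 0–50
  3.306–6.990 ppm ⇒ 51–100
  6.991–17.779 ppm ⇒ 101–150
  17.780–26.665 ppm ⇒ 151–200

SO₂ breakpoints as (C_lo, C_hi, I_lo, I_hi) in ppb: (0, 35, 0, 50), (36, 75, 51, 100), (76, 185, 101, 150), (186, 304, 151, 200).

O₃: 0.0803 ∈ [0.0785, 0.1214] ↔ index [151, 200].
151 + (0.0803−0.0785)·(200−151)/(0.1214−0.0785) = 151 + 0.0018·49/0.0429 ≈ 153.06, so AQI = 153.
CO: 5.702 ∈ [3.306, 6.990] ↔ index [51, 100].
51 + (5.702−3.306)·(100−51)/(6.990−3.306) = 51 + 2.396·49/3.684 ≈ 82.87, so AQI = 83.
SO₂: 140 lies in 76–185, so I_lo=101, I_hi=150, C_lo=76, C_hi=185.
(150−101)/(185−76) × (140−76) + 101 = 49/109 × 64 + 101 ≈ 129.77 → 130.
Sub-indices: O₃→153, CO→83, SO₂→130. Overall AQI = max = 153; dominant pollutant is O₃.

153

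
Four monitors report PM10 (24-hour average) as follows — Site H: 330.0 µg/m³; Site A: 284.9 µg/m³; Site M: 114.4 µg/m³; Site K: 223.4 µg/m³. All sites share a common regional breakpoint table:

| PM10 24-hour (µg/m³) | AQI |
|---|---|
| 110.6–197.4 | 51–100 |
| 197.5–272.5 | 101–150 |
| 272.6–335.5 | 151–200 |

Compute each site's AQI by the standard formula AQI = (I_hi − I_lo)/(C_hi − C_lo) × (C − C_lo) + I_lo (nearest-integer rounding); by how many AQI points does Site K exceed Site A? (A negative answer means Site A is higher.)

Site H: 330.0 lies in 272.6–335.5, so I_lo=151, I_hi=200, C_lo=272.6, C_hi=335.5.
(200−151)/(335.5−272.6) × (330.0−272.6) + 151 = 49/62.9 × 57.4 + 151 ≈ 195.72 → 196.
Site A: 284.9 lies in 272.6–335.5, so I_lo=151, I_hi=200, C_lo=272.6, C_hi=335.5.
(200−151)/(335.5−272.6) × (284.9−272.6) + 151 = 49/62.9 × 12.3 + 151 ≈ 160.58 → 161.
Site M: 114.4 ∈ [110.6, 197.4] ↔ index [51, 100].
51 + (114.4−110.6)·(100−51)/(197.4−110.6) = 51 + 3.8·49/86.8 ≈ 53.15, so AQI = 53.
Site K: row 197.5–272.5 (AQI 101–150). (150−101)·(223.4−197.5)/(272.5−197.5) + 101 = 49·25.9/75.0 + 101 ≈ 117.92 → 118.
AQIs: Site H=196, Site A=161, Site M=53, Site K=118. Site K (118) − Site A (161) = -43.

-43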